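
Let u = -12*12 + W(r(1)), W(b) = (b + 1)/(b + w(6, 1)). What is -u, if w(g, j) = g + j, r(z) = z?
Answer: 575/4 ≈ 143.75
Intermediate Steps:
W(b) = (1 + b)/(7 + b) (W(b) = (b + 1)/(b + (6 + 1)) = (1 + b)/(b + 7) = (1 + b)/(7 + b))
u = -575/4 (u = -12*12 + (1 + 1)/(7 + 1) = -144 + 2/8 = -144 + (1/8)*2 = -144 + 1/4 = -575/4 ≈ -143.75)
-u = -1*(-575/4) = 575/4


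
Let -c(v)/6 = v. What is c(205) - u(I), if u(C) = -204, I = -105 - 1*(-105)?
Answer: -1026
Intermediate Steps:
c(v) = -6*v
I = 0 (I = -105 + 105 = 0)
c(205) - u(I) = -6*205 - 1*(-204) = -1230 + 204 = -1026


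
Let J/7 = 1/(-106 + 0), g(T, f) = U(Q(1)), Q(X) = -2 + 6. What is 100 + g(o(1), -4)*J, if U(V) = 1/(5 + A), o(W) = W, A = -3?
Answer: 21193/212 ≈ 99.967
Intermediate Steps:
Q(X) = 4
U(V) = ½ (U(V) = 1/(5 - 3) = 1/2 = ½)
g(T, f) = ½
J = -7/106 (J = 7/(-106 + 0) = 7/(-106) = 7*(-1/106) = -7/106 ≈ -0.066038)
100 + g(o(1), -4)*J = 100 + (½)*(-7/106) = 100 - 7/212 = 21193/212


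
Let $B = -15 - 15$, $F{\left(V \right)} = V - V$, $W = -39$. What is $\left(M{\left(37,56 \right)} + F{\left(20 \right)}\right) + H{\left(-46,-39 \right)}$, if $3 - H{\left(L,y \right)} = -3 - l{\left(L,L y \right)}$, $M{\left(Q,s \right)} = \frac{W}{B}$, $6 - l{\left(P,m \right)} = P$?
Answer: $\frac{593}{10} \approx 59.3$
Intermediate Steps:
$F{\left(V \right)} = 0$
$l{\left(P,m \right)} = 6 - P$
$B = -30$
$M{\left(Q,s \right)} = \frac{13}{10}$ ($M{\left(Q,s \right)} = - \frac{39}{-30} = \left(-39\right) \left(- \frac{1}{30}\right) = \frac{13}{10}$)
$H{\left(L,y \right)} = 12 - L$ ($H{\left(L,y \right)} = 3 - \left(-3 - \left(6 - L\right)\right) = 3 - \left(-3 + \left(-6 + L\right)\right) = 3 - \left(-9 + L\right) = 12 - L$)
$\left(M{\left(37,56 \right)} + F{\left(20 \right)}\right) + H{\left(-46,-39 \right)} = \left(\frac{13}{10} + 0\right) + \left(12 - -46\right) = \frac{13}{10} + \left(12 + 46\right) = \frac{13}{10} + 58 = \frac{593}{10}$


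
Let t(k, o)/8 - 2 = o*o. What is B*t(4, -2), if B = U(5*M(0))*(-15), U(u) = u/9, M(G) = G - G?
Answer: 0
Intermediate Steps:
M(G) = 0
U(u) = u/9 (U(u) = u*(1/9) = u/9)
t(k, o) = 16 + 8*o**2 (t(k, o) = 16 + 8*(o*o) = 16 + 8*o**2)
B = 0 (B = ((5*0)/9)*(-15) = ((1/9)*0)*(-15) = 0*(-15) = 0)
B*t(4, -2) = 0*(16 + 8*(-2)**2) = 0*(16 + 8*4) = 0*(16 + 32) = 0*48 = 0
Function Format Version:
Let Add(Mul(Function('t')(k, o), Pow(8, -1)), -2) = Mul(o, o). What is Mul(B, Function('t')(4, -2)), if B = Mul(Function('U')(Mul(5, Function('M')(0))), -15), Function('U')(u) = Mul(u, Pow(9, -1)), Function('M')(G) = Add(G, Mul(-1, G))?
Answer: 0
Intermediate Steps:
Function('M')(G) = 0
Function('U')(u) = Mul(Rational(1, 9), u) (Function('U')(u) = Mul(u, Rational(1, 9)) = Mul(Rational(1, 9), u))
Function('t')(k, o) = Add(16, Mul(8, Pow(o, 2))) (Function('t')(k, o) = Add(16, Mul(8, Mul(o, o))) = Add(16, Mul(8, Pow(o, 2))))
B = 0 (B = Mul(Mul(Rational(1, 9), Mul(5, 0)), -15) = Mul(Mul(Rational(1, 9), 0), -15) = Mul(0, -15) = 0)
Mul(B, Function('t')(4, -2)) = Mul(0, Add(16, Mul(8, Pow(-2, 2)))) = Mul(0, Add(16, Mul(8, 4))) = Mul(0, Add(16, 32)) = Mul(0, 48) = 0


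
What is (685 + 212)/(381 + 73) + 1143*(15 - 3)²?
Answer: 74725665/454 ≈ 1.6459e+5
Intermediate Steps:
(685 + 212)/(381 + 73) + 1143*(15 - 3)² = 897/454 + 1143*12² = 897*(1/454) + 1143*144 = 897/454 + 164592 = 74725665/454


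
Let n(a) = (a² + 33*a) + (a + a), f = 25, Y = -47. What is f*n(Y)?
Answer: 14100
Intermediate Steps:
n(a) = a² + 35*a (n(a) = (a² + 33*a) + 2*a = a² + 35*a)
f*n(Y) = 25*(-47*(35 - 47)) = 25*(-47*(-12)) = 25*564 = 14100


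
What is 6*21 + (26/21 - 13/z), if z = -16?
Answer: 43025/336 ≈ 128.05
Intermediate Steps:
6*21 + (26/21 - 13/z) = 6*21 + (26/21 - 13/(-16)) = 126 + (26*(1/21) - 13*(-1/16)) = 126 + (26/21 + 13/16) = 126 + 689/336 = 43025/336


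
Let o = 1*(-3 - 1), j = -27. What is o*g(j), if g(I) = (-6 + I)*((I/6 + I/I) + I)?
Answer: -4026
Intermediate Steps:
o = -4 (o = 1*(-4) = -4)
g(I) = (1 + 7*I/6)*(-6 + I) (g(I) = (-6 + I)*((I*(⅙) + 1) + I) = (-6 + I)*((I/6 + 1) + I) = (-6 + I)*((1 + I/6) + I) = (-6 + I)*(1 + 7*I/6) = (1 + 7*I/6)*(-6 + I))
o*g(j) = -4*(-6 - 6*(-27) + (7/6)*(-27)²) = -4*(-6 + 162 + (7/6)*729) = -4*(-6 + 162 + 1701/2) = -4*2013/2 = -4026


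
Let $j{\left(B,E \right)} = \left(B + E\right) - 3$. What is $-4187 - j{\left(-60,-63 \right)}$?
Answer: $-4061$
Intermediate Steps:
$j{\left(B,E \right)} = -3 + B + E$
$-4187 - j{\left(-60,-63 \right)} = -4187 - \left(-3 - 60 - 63\right) = -4187 - -126 = -4187 + 126 = -4061$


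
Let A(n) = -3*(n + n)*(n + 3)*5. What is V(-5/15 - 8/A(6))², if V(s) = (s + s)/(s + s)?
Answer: 1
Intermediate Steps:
A(n) = -30*n*(3 + n) (A(n) = -3*2*n*(3 + n)*5 = -6*n*(3 + n)*5 = -30*n*(3 + n))
V(s) = 1 (V(s) = (2*s)/((2*s)) = (2*s)*(1/(2*s)) = 1)
V(-5/15 - 8/A(6))² = 1² = 1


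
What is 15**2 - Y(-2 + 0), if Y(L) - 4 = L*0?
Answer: 221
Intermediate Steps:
Y(L) = 4 (Y(L) = 4 + L*0 = 4 + 0 = 4)
15**2 - Y(-2 + 0) = 15**2 - 1*4 = 225 - 4 = 221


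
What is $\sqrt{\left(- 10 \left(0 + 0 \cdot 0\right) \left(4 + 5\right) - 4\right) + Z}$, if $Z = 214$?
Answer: $\sqrt{210} \approx 14.491$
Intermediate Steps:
$\sqrt{\left(- 10 \left(0 + 0 \cdot 0\right) \left(4 + 5\right) - 4\right) + Z} = \sqrt{\left(- 10 \left(0 + 0 \cdot 0\right) \left(4 + 5\right) - 4\right) + 214} = \sqrt{\left(- 10 \left(0 + 0\right) 9 - 4\right) + 214} = \sqrt{\left(- 10 \cdot 0 \cdot 9 - 4\right) + 214} = \sqrt{\left(\left(-10\right) 0 - 4\right) + 214} = \sqrt{\left(0 - 4\right) + 214} = \sqrt{-4 + 214} = \sqrt{210}$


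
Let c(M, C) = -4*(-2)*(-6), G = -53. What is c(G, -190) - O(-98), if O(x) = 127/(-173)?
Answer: -8177/173 ≈ -47.266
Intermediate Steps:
O(x) = -127/173 (O(x) = 127*(-1/173) = -127/173)
c(M, C) = -48 (c(M, C) = 8*(-6) = -48)
c(G, -190) - O(-98) = -48 - 1*(-127/173) = -48 + 127/173 = -8177/173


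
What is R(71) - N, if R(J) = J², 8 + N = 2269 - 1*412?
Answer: 3192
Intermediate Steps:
N = 1849 (N = -8 + (2269 - 1*412) = -8 + (2269 - 412) = -8 + 1857 = 1849)
R(71) - N = 71² - 1*1849 = 5041 - 1849 = 3192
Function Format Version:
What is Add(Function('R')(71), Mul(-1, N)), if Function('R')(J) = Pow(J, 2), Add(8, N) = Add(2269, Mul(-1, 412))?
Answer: 3192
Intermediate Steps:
N = 1849 (N = Add(-8, Add(2269, Mul(-1, 412))) = Add(-8, Add(2269, -412)) = Add(-8, 1857) = 1849)
Add(Function('R')(71), Mul(-1, N)) = Add(Pow(71, 2), Mul(-1, 1849)) = Add(5041, -1849) = 3192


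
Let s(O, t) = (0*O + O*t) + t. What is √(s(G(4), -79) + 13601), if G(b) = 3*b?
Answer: √12574 ≈ 112.13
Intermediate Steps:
s(O, t) = t + O*t (s(O, t) = (0 + O*t) + t = O*t + t = t + O*t)
√(s(G(4), -79) + 13601) = √(-79*(1 + 3*4) + 13601) = √(-79*(1 + 12) + 13601) = √(-79*13 + 13601) = √(-1027 + 13601) = √12574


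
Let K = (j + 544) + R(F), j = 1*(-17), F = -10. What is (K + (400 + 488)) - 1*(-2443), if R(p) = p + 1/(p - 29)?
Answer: 150071/39 ≈ 3848.0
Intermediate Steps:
R(p) = p + 1/(-29 + p)
j = -17
K = 20162/39 (K = (-17 + 544) + (1 + (-10)**2 - 29*(-10))/(-29 - 10) = 527 + (1 + 100 + 290)/(-39) = 527 - 1/39*391 = 527 - 391/39 = 20162/39 ≈ 516.97)
(K + (400 + 488)) - 1*(-2443) = (20162/39 + (400 + 488)) - 1*(-2443) = (20162/39 + 888) + 2443 = 54794/39 + 2443 = 150071/39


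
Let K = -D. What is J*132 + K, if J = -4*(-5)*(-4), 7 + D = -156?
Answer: -10397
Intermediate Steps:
D = -163 (D = -7 - 156 = -163)
K = 163 (K = -1*(-163) = 163)
J = -80 (J = 20*(-4) = -80)
J*132 + K = -80*132 + 163 = -10560 + 163 = -10397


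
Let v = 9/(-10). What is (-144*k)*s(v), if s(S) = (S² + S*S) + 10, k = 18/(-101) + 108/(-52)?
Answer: 123864552/32825 ≈ 3773.5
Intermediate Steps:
k = -2961/1313 (k = 18*(-1/101) + 108*(-1/52) = -18/101 - 27/13 = -2961/1313 ≈ -2.2551)
v = -9/10 (v = 9*(-⅒) = -9/10 ≈ -0.90000)
s(S) = 10 + 2*S² (s(S) = (S² + S²) + 10 = 2*S² + 10 = 10 + 2*S²)
(-144*k)*s(v) = (-144*(-2961/1313))*(10 + 2*(-9/10)²) = 426384*(10 + 2*(81/100))/1313 = 426384*(10 + 81/50)/1313 = (426384/1313)*(581/50) = 123864552/32825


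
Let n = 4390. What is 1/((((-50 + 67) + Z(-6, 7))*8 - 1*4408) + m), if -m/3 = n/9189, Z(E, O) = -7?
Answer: -3063/13261054 ≈ -0.00023098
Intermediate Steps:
m = -4390/3063 (m = -13170/9189 = -3*4390/9189 = -4390/3063 ≈ -1.4332)
1/((((-50 + 67) + Z(-6, 7))*8 - 1*4408) + m) = 1/((((-50 + 67) - 7)*8 - 1*4408) - 4390/3063) = 1/(((17 - 7)*8 - 4408) - 4390/3063) = 1/((10*8 - 4408) - 4390/3063) = 1/((80 - 4408) - 4390/3063) = 1/(-4328 - 4390/3063) = 1/(-13261054/3063) = -3063/13261054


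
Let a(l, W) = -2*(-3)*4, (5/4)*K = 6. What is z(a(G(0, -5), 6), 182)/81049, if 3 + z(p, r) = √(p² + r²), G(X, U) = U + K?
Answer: -3/81049 + 10*√337/81049 ≈ 0.0022280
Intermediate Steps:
K = 24/5 (K = (⅘)*6 = 24/5 ≈ 4.8000)
G(X, U) = 24/5 + U (G(X, U) = U + 24/5 = 24/5 + U)
a(l, W) = 24 (a(l, W) = 6*4 = 24)
z(p, r) = -3 + √(p² + r²)
z(a(G(0, -5), 6), 182)/81049 = (-3 + √(24² + 182²))/81049 = (-3 + √(576 + 33124))*(1/81049) = (-3 + √33700)*(1/81049) = (-3 + 10*√337)*(1/81049) = -3/81049 + 10*√337/81049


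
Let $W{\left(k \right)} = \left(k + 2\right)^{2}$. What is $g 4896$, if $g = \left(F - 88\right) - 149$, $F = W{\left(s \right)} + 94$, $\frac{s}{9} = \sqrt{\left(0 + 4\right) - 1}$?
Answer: $509184 + 176256 \sqrt{3} \approx 8.1447 \cdot 10^{5}$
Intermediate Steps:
$s = 9 \sqrt{3}$ ($s = 9 \sqrt{\left(0 + 4\right) - 1} = 9 \sqrt{4 - 1} = 9 \sqrt{3} \approx 15.588$)
$W{\left(k \right)} = \left(2 + k\right)^{2}$
$F = 94 + \left(2 + 9 \sqrt{3}\right)^{2}$ ($F = \left(2 + 9 \sqrt{3}\right)^{2} + 94 = 94 + \left(2 + 9 \sqrt{3}\right)^{2} \approx 403.35$)
$g = 104 + 36 \sqrt{3}$ ($g = \left(\left(341 + 36 \sqrt{3}\right) - 88\right) - 149 = \left(253 + 36 \sqrt{3}\right) - 149 = 104 + 36 \sqrt{3} \approx 166.35$)
$g 4896 = \left(104 + 36 \sqrt{3}\right) 4896 = 509184 + 176256 \sqrt{3}$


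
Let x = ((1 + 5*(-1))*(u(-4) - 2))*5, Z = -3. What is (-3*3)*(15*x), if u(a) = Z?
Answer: -13500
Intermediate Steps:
u(a) = -3
x = 100 (x = ((1 + 5*(-1))*(-3 - 2))*5 = ((1 - 5)*(-5))*5 = -4*(-5)*5 = 20*5 = 100)
(-3*3)*(15*x) = (-3*3)*(15*100) = -9*1500 = -13500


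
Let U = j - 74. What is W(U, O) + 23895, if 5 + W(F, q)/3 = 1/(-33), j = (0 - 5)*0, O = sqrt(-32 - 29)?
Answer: 262679/11 ≈ 23880.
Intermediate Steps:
O = I*sqrt(61) (O = sqrt(-61) = I*sqrt(61) ≈ 7.8102*I)
j = 0 (j = -5*0 = 0)
U = -74 (U = 0 - 74 = -74)
W(F, q) = -166/11 (W(F, q) = -15 + 3/(-33) = -15 + 3*(-1/33) = -15 - 1/11 = -166/11)
W(U, O) + 23895 = -166/11 + 23895 = 262679/11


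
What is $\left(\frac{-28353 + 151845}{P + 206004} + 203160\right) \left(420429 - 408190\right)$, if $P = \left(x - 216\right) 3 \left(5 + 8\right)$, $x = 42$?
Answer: $\frac{82558689296818}{33203} \approx 2.4865 \cdot 10^{9}$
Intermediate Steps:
$P = -6786$ ($P = \left(42 - 216\right) 3 \left(5 + 8\right) = - 174 \cdot 3 \cdot 13 = \left(-174\right) 39 = -6786$)
$\left(\frac{-28353 + 151845}{P + 206004} + 203160\right) \left(420429 - 408190\right) = \left(\frac{-28353 + 151845}{-6786 + 206004} + 203160\right) \left(420429 - 408190\right) = \left(\frac{123492}{199218} + 203160\right) 12239 = \left(123492 \cdot \frac{1}{199218} + 203160\right) 12239 = \left(\frac{20582}{33203} + 203160\right) 12239 = \frac{6745542062}{33203} \cdot 12239 = \frac{82558689296818}{33203}$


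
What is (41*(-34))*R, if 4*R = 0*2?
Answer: 0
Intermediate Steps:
R = 0 (R = (0*2)/4 = (¼)*0 = 0)
(41*(-34))*R = (41*(-34))*0 = -1394*0 = 0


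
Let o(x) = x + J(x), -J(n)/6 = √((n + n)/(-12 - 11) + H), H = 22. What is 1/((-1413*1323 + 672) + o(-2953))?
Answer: -2690540/5035829892773 + 3*√36869/20143319571092 ≈ -5.3425e-7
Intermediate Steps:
J(n) = -6*√(22 - 2*n/23) (J(n) = -6*√((n + n)/(-12 - 11) + 22) = -6*√((2*n)/(-23) + 22) = -6*√((2*n)*(-1/23) + 22) = -6*√(-2*n/23 + 22) = -6*√(22 - 2*n/23))
o(x) = x - 6*√(11638 - 46*x)/23
1/((-1413*1323 + 672) + o(-2953)) = 1/((-1413*1323 + 672) + (-2953 - 6*√(11638 - 46*(-2953))/23)) = 1/((-1869399 + 672) + (-2953 - 6*√(11638 + 135838)/23)) = 1/(-1868727 + (-2953 - 12*√36869/23)) = 1/(-1871680 - 12*√36869/23)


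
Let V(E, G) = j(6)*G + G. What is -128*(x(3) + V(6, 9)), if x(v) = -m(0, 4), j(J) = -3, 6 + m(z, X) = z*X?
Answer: 1536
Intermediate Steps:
m(z, X) = -6 + X*z (m(z, X) = -6 + z*X = -6 + X*z)
V(E, G) = -2*G (V(E, G) = -3*G + G = -2*G)
x(v) = 6 (x(v) = -(-6 + 4*0) = -(-6 + 0) = -1*(-6) = 6)
-128*(x(3) + V(6, 9)) = -128*(6 - 2*9) = -128*(6 - 18) = -128*(-12) = 1536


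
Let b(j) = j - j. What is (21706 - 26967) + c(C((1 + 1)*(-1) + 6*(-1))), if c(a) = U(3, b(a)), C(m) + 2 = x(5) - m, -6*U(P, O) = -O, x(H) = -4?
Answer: -5261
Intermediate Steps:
b(j) = 0
U(P, O) = O/6 (U(P, O) = -(-1)*O/6 = O/6)
C(m) = -6 - m (C(m) = -2 + (-4 - m) = -6 - m)
c(a) = 0 (c(a) = (1/6)*0 = 0)
(21706 - 26967) + c(C((1 + 1)*(-1) + 6*(-1))) = (21706 - 26967) + 0 = -5261 + 0 = -5261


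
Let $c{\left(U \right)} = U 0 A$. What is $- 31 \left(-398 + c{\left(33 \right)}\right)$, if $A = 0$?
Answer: $12338$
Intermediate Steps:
$c{\left(U \right)} = 0$ ($c{\left(U \right)} = U 0 \cdot 0 = 0 \cdot 0 = 0$)
$- 31 \left(-398 + c{\left(33 \right)}\right) = - 31 \left(-398 + 0\right) = \left(-31\right) \left(-398\right) = 12338$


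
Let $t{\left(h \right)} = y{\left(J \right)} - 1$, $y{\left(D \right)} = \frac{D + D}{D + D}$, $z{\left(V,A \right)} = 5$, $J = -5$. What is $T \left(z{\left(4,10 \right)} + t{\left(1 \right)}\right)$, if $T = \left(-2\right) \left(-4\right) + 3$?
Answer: $55$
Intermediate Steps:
$T = 11$ ($T = 8 + 3 = 11$)
$y{\left(D \right)} = 1$ ($y{\left(D \right)} = \frac{2 D}{2 D} = 2 D \frac{1}{2 D} = 1$)
$t{\left(h \right)} = 0$ ($t{\left(h \right)} = 1 - 1 = 0$)
$T \left(z{\left(4,10 \right)} + t{\left(1 \right)}\right) = 11 \left(5 + 0\right) = 11 \cdot 5 = 55$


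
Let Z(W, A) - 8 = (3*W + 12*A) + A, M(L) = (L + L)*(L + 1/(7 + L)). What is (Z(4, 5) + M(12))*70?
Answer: 497770/19 ≈ 26198.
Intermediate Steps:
M(L) = 2*L*(L + 1/(7 + L)) (M(L) = (2*L)*(L + 1/(7 + L)) = 2*L*(L + 1/(7 + L)))
Z(W, A) = 8 + 3*W + 13*A (Z(W, A) = 8 + ((3*W + 12*A) + A) = 8 + (3*W + 13*A) = 8 + 3*W + 13*A)
(Z(4, 5) + M(12))*70 = ((8 + 3*4 + 13*5) + 2*12*(1 + 12² + 7*12)/(7 + 12))*70 = ((8 + 12 + 65) + 2*12*(1 + 144 + 84)/19)*70 = (85 + 2*12*(1/19)*229)*70 = (85 + 5496/19)*70 = (7111/19)*70 = 497770/19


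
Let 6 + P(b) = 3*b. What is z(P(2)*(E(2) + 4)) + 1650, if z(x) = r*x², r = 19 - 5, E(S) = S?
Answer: 1650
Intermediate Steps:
r = 14
P(b) = -6 + 3*b
z(x) = 14*x²
z(P(2)*(E(2) + 4)) + 1650 = 14*((-6 + 3*2)*(2 + 4))² + 1650 = 14*((-6 + 6)*6)² + 1650 = 14*(0*6)² + 1650 = 14*0² + 1650 = 14*0 + 1650 = 0 + 1650 = 1650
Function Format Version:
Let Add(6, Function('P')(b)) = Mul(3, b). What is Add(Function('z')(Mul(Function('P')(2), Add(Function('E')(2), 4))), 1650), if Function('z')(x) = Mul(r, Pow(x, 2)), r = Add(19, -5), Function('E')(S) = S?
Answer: 1650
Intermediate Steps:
r = 14
Function('P')(b) = Add(-6, Mul(3, b))
Function('z')(x) = Mul(14, Pow(x, 2))
Add(Function('z')(Mul(Function('P')(2), Add(Function('E')(2), 4))), 1650) = Add(Mul(14, Pow(Mul(Add(-6, Mul(3, 2)), Add(2, 4)), 2)), 1650) = Add(Mul(14, Pow(Mul(Add(-6, 6), 6), 2)), 1650) = Add(Mul(14, Pow(Mul(0, 6), 2)), 1650) = Add(Mul(14, Pow(0, 2)), 1650) = Add(Mul(14, 0), 1650) = Add(0, 1650) = 1650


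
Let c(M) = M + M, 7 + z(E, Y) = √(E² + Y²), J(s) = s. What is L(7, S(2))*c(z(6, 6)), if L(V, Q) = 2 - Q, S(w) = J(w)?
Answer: 0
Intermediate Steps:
S(w) = w
z(E, Y) = -7 + √(E² + Y²)
c(M) = 2*M
L(7, S(2))*c(z(6, 6)) = (2 - 1*2)*(2*(-7 + √(6² + 6²))) = (2 - 2)*(2*(-7 + √(36 + 36))) = 0*(2*(-7 + √72)) = 0*(2*(-7 + 6*√2)) = 0*(-14 + 12*√2) = 0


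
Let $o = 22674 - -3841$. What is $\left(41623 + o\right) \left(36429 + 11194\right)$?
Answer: $3244935974$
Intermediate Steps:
$o = 26515$ ($o = 22674 + 3841 = 26515$)
$\left(41623 + o\right) \left(36429 + 11194\right) = \left(41623 + 26515\right) \left(36429 + 11194\right) = 68138 \cdot 47623 = 3244935974$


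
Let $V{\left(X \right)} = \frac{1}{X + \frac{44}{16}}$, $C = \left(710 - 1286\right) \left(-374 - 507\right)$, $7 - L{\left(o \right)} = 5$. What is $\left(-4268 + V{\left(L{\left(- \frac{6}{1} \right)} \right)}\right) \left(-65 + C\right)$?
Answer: $- \frac{41143321408}{19} \approx -2.1654 \cdot 10^{9}$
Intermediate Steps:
$L{\left(o \right)} = 2$ ($L{\left(o \right)} = 7 - 5 = 2$)
$C = 507456$ ($C = \left(-576\right) \left(-881\right) = 507456$)
$V{\left(X \right)} = \frac{1}{\frac{11}{4} + X}$ ($V{\left(X \right)} = \frac{1}{X + 44 \cdot \frac{1}{16}} = \frac{1}{X + \frac{11}{4}} = \frac{1}{\frac{11}{4} + X}$)
$\left(-4268 + V{\left(L{\left(- \frac{6}{1} \right)} \right)}\right) \left(-65 + C\right) = \left(-4268 + \frac{4}{11 + 4 \cdot 2}\right) \left(-65 + 507456\right) = \left(-4268 + \frac{4}{11 + 8}\right) 507391 = \left(-4268 + \frac{4}{19}\right) 507391 = \left(- \frac{81088}{19}\right) 507391 = - \frac{41143321408}{19}$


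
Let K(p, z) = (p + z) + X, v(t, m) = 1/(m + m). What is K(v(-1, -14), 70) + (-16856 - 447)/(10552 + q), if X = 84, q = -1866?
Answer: 18480431/121604 ≈ 151.97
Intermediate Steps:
v(t, m) = 1/(2*m)
K(p, z) = 84 + p + z (K(p, z) = (p + z) + 84 = 84 + p + z)
K(v(-1, -14), 70) + (-16856 - 447)/(10552 + q) = (84 + (½)/(-14) + 70) + (-16856 - 447)/(10552 - 1866) = (84 + (½)*(-1/14) + 70) - 17303/8686 = (84 - 1/28 + 70) - 17303*1/8686 = 4311/28 - 17303/8686 = 18480431/121604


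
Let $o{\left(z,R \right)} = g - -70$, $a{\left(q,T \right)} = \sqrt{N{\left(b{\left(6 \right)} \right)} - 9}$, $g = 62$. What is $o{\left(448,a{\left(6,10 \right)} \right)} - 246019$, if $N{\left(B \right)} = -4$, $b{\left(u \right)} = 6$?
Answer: $-245887$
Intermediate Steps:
$a{\left(q,T \right)} = i \sqrt{13}$ ($a{\left(q,T \right)} = \sqrt{-4 - 9} = \sqrt{-13} = i \sqrt{13}$)
$o{\left(z,R \right)} = 132$ ($o{\left(z,R \right)} = 62 - -70 = 62 + 70 = 132$)
$o{\left(448,a{\left(6,10 \right)} \right)} - 246019 = 132 - 246019 = -245887$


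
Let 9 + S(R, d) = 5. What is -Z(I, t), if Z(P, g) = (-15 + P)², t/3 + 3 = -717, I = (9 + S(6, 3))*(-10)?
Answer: -4225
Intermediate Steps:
S(R, d) = -4 (S(R, d) = -9 + 5 = -4)
I = -50 (I = (9 - 4)*(-10) = 5*(-10) = -50)
t = -2160 (t = -9 + 3*(-717) = -9 - 2151 = -2160)
-Z(I, t) = -(-15 - 50)² = -1*(-65)² = -1*4225 = -4225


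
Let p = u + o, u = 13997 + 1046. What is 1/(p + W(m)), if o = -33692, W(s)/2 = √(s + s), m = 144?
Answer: -18649/347784049 - 24*√2/347784049 ≈ -5.3720e-5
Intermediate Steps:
W(s) = 2*√2*√s (W(s) = 2*√(s + s) = 2*√(2*s) = 2*(√2*√s) = 2*√2*√s)
u = 15043
p = -18649 (p = 15043 - 33692 = -18649)
1/(p + W(m)) = 1/(-18649 + 2*√2*√144) = 1/(-18649 + 2*√2*12) = 1/(-18649 + 24*√2)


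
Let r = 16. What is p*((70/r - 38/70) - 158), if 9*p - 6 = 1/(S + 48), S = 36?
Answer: -1453289/14112 ≈ -102.98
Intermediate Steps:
p = 505/756 (p = ⅔ + 1/(9*(36 + 48)) = ⅔ + (⅑)/84 = ⅔ + (⅑)*(1/84) = ⅔ + 1/756 = 505/756 ≈ 0.66799)
p*((70/r - 38/70) - 158) = 505*((70/16 - 38/70) - 158)/756 = 505*((70*(1/16) - 38*1/70) - 158)/756 = 505*((35/8 - 19/35) - 158)/756 = 505*(1073/280 - 158)/756 = (505/756)*(-43167/280) = -1453289/14112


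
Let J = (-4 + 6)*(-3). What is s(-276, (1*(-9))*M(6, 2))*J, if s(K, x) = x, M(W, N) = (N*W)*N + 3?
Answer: 1458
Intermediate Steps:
M(W, N) = 3 + W*N² (M(W, N) = W*N² + 3 = 3 + W*N²)
J = -6 (J = 2*(-3) = -6)
s(-276, (1*(-9))*M(6, 2))*J = ((1*(-9))*(3 + 6*2²))*(-6) = -9*(3 + 6*4)*(-6) = -9*(3 + 24)*(-6) = -9*27*(-6) = -243*(-6) = 1458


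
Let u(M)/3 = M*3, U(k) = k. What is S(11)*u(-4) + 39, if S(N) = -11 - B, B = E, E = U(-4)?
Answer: 291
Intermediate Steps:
E = -4
B = -4
u(M) = 9*M (u(M) = 3*(M*3) = 3*(3*M) = 9*M)
S(N) = -7 (S(N) = -11 - 1*(-4) = -11 + 4 = -7)
S(11)*u(-4) + 39 = -63*(-4) + 39 = -7*(-36) + 39 = 252 + 39 = 291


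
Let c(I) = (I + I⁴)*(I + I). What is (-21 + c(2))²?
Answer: 2601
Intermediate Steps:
c(I) = 2*I*(I + I⁴) (c(I) = (I + I⁴)*(2*I) = 2*I*(I + I⁴))
(-21 + c(2))² = (-21 + 2*2²*(1 + 2³))² = (-21 + 2*4*(1 + 8))² = (-21 + 2*4*9)² = (-21 + 72)² = 51² = 2601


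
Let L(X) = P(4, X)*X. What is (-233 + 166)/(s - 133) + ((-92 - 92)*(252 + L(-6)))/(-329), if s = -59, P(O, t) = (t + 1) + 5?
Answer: 1274957/9024 ≈ 141.29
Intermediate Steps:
P(O, t) = 6 + t (P(O, t) = (1 + t) + 5 = 6 + t)
L(X) = X*(6 + X) (L(X) = (6 + X)*X = X*(6 + X))
(-233 + 166)/(s - 133) + ((-92 - 92)*(252 + L(-6)))/(-329) = (-233 + 166)/(-59 - 133) + ((-92 - 92)*(252 - 6*(6 - 6)))/(-329) = -67/(-192) - 184*(252 - 6*0)*(-1/329) = -67*(-1/192) - 184*(252 + 0)*(-1/329) = 67/192 - 184*252*(-1/329) = 67/192 - 46368*(-1/329) = 67/192 + 6624/47 = 1274957/9024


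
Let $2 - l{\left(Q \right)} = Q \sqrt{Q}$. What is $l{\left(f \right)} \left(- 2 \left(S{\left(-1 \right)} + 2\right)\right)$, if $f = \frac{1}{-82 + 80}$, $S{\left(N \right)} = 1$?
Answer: $-12 - \frac{3 i \sqrt{2}}{2} \approx -12.0 - 2.1213 i$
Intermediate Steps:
$f = - \frac{1}{2}$ ($f = \frac{1}{-2} = - \frac{1}{2} \approx -0.5$)
$l{\left(Q \right)} = 2 - Q^{\frac{3}{2}}$ ($l{\left(Q \right)} = 2 - Q \sqrt{Q} = 2 - Q^{\frac{3}{2}}$)
$l{\left(f \right)} \left(- 2 \left(S{\left(-1 \right)} + 2\right)\right) = \left(2 - \left(- \frac{1}{2}\right)^{\frac{3}{2}}\right) \left(- 2 \left(1 + 2\right)\right) = \left(2 - - \frac{i \sqrt{2}}{4}\right) \left(\left(-2\right) 3\right) = \left(2 + \frac{i \sqrt{2}}{4}\right) \left(-6\right) = -12 - \frac{3 i \sqrt{2}}{2}$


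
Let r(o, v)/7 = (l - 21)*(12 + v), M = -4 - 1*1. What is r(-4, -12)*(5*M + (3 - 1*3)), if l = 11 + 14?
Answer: 0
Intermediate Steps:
l = 25
M = -5 (M = -4 - 1 = -5)
r(o, v) = 336 + 28*v (r(o, v) = 7*((25 - 21)*(12 + v)) = 7*(4*(12 + v)) = 7*(48 + 4*v) = 336 + 28*v)
r(-4, -12)*(5*M + (3 - 1*3)) = (336 + 28*(-12))*(5*(-5) + (3 - 1*3)) = (336 - 336)*(-25 + (3 - 3)) = 0*(-25 + 0) = 0*(-25) = 0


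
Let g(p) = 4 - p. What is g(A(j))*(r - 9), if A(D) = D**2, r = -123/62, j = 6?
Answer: 10896/31 ≈ 351.48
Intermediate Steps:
r = -123/62 (r = -123*1/62 = -123/62 ≈ -1.9839)
g(A(j))*(r - 9) = (4 - 1*6**2)*(-123/62 - 9) = (4 - 1*36)*(-681/62) = (4 - 36)*(-681/62) = -32*(-681/62) = 10896/31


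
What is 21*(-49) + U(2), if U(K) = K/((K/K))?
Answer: -1027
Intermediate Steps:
U(K) = K (U(K) = K/1 = K*1 = K)
21*(-49) + U(2) = 21*(-49) + 2 = -1029 + 2 = -1027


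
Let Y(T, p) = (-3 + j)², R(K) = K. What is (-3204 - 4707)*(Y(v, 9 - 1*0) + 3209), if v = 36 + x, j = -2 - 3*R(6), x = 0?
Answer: -29571318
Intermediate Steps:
j = -20 (j = -2 - 3*6 = -2 - 18 = -20)
v = 36 (v = 36 + 0 = 36)
Y(T, p) = 529 (Y(T, p) = (-3 - 20)² = (-23)² = 529)
(-3204 - 4707)*(Y(v, 9 - 1*0) + 3209) = (-3204 - 4707)*(529 + 3209) = -7911*3738 = -29571318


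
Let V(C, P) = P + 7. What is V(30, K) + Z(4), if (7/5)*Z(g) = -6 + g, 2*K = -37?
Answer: -181/14 ≈ -12.929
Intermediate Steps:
K = -37/2 (K = (½)*(-37) = -37/2 ≈ -18.500)
Z(g) = -30/7 + 5*g/7 (Z(g) = 5*(-6 + g)/7 = -30/7 + 5*g/7)
V(C, P) = 7 + P
V(30, K) + Z(4) = (7 - 37/2) + (-30/7 + (5/7)*4) = -23/2 + (-30/7 + 20/7) = -23/2 - 10/7 = -181/14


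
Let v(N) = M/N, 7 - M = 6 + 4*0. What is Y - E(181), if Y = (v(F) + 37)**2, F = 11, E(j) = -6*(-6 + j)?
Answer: 293514/121 ≈ 2425.7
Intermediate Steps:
E(j) = 36 - 6*j
M = 1 (M = 7 - (6 + 4*0) = 7 - (6 + 0) = 7 - 1*6 = 7 - 6 = 1)
v(N) = 1/N
Y = 166464/121 (Y = (1/11 + 37)**2 = (408/11)**2 = 166464/121 ≈ 1375.7)
Y - E(181) = 166464/121 - (36 - 6*181) = 166464/121 - (36 - 1086) = 166464/121 - 1*(-1050) = 166464/121 + 1050 = 293514/121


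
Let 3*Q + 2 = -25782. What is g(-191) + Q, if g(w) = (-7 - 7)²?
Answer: -25196/3 ≈ -8398.7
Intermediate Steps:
g(w) = 196 (g(w) = (-14)² = 196)
Q = -25784/3 (Q = -⅔ + (⅓)*(-25782) = -⅔ - 8594 = -25784/3 ≈ -8594.7)
g(-191) + Q = 196 - 25784/3 = -25196/3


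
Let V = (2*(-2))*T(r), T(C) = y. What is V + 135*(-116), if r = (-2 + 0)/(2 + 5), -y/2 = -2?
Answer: -15676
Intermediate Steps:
y = 4 (y = -2*(-2) = 4)
r = -2/7 ≈ -0.28571
T(C) = 4
V = -16 (V = (2*(-2))*4 = -4*4 = -16)
V + 135*(-116) = -16 + 135*(-116) = -16 - 15660 = -15676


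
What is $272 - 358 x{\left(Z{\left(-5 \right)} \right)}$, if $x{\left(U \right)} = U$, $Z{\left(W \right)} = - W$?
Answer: $-1518$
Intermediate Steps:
$272 - 358 x{\left(Z{\left(-5 \right)} \right)} = 272 - 358 \left(\left(-1\right) \left(-5\right)\right) = 272 - 1790 = -1518$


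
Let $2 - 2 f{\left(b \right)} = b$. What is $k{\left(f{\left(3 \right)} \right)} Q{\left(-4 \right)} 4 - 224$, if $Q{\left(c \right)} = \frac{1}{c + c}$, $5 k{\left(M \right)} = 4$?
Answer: $- \frac{1122}{5} \approx -224.4$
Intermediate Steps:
$f{\left(b \right)} = 1 - \frac{b}{2}$
$k{\left(M \right)} = \frac{4}{5}$ ($k{\left(M \right)} = \frac{1}{5} \cdot 4 = \frac{4}{5}$)
$Q{\left(c \right)} = \frac{1}{2 c}$
$k{\left(f{\left(3 \right)} \right)} Q{\left(-4 \right)} 4 - 224 = \frac{4 \frac{1}{2 \left(-4\right)}}{5} \cdot 4 - 224 = \frac{4 \cdot \frac{1}{2} \left(- \frac{1}{4}\right)}{5} \cdot 4 - 224 = \frac{4}{5} \left(- \frac{1}{8}\right) 4 - 224 = \left(- \frac{1}{10}\right) 4 - 224 = - \frac{2}{5} - 224 = - \frac{1122}{5}$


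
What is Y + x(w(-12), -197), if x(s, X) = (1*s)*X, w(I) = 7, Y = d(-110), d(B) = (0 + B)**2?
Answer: 10721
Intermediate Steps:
d(B) = B**2
Y = 12100 (Y = (-110)**2 = 12100)
x(s, X) = X*s (x(s, X) = s*X = X*s)
Y + x(w(-12), -197) = 12100 - 197*7 = 12100 - 1379 = 10721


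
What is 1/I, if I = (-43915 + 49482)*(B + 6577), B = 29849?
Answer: 1/202783542 ≈ 4.9314e-9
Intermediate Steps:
I = 202783542 (I = (-43915 + 49482)*(29849 + 6577) = 5567*36426 = 202783542)
1/I = 1/202783542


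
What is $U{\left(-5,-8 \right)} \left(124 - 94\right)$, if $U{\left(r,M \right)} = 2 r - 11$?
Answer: $-630$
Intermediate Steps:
$U{\left(r,M \right)} = -11 + 2 r$
$U{\left(-5,-8 \right)} \left(124 - 94\right) = \left(-11 + 2 \left(-5\right)\right) \left(124 - 94\right) = \left(-11 - 10\right) 30 = \left(-21\right) 30 = -630$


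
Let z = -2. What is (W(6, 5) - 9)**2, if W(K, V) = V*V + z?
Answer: 196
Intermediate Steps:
W(K, V) = -2 + V**2 (W(K, V) = V*V - 2 = V**2 - 2 = -2 + V**2)
(W(6, 5) - 9)**2 = ((-2 + 5**2) - 9)**2 = ((-2 + 25) - 9)**2 = (23 - 9)**2 = 14**2 = 196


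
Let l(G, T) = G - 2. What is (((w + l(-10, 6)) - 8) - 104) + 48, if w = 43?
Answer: -33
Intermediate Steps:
l(G, T) = -2 + G
(((w + l(-10, 6)) - 8) - 104) + 48 = (((43 + (-2 - 10)) - 8) - 104) + 48 = (((43 - 12) - 8) - 104) + 48 = ((31 - 8) - 104) + 48 = (23 - 104) + 48 = -81 + 48 = -33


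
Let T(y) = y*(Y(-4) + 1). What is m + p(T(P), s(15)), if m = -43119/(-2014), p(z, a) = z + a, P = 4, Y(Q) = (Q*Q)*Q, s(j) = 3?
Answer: -458367/2014 ≈ -227.59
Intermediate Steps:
Y(Q) = Q**3 (Y(Q) = Q**2*Q = Q**3)
T(y) = -63*y (T(y) = y*((-4)**3 + 1) = y*(-64 + 1) = y*(-63) = -63*y)
p(z, a) = a + z
m = 43119/2014 (m = -43119*(-1/2014) = 43119/2014 ≈ 21.410)
m + p(T(P), s(15)) = 43119/2014 + (3 - 63*4) = 43119/2014 + (3 - 252) = 43119/2014 - 249 = -458367/2014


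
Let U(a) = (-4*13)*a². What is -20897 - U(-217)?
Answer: 2427731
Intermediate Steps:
U(a) = -52*a²
-20897 - U(-217) = -20897 - (-52)*(-217)² = -20897 - (-52)*47089 = -20897 - 1*(-2448628) = -20897 + 2448628 = 2427731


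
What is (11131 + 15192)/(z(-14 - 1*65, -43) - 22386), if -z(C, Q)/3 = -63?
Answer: -26323/22197 ≈ -1.1859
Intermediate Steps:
z(C, Q) = 189 (z(C, Q) = -3*(-63) = 189)
(11131 + 15192)/(z(-14 - 1*65, -43) - 22386) = (11131 + 15192)/(189 - 22386) = 26323/(-22197) = 26323*(-1/22197) = -26323/22197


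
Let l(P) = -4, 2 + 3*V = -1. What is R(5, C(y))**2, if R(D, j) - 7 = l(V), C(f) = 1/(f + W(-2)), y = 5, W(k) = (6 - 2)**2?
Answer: 9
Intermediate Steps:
V = -1 (V = -2/3 + (1/3)*(-1) = -2/3 - 1/3 = -1)
W(k) = 16 (W(k) = 4**2 = 16)
C(f) = 1/(16 + f) (C(f) = 1/(f + 16) = 1/(16 + f))
R(D, j) = 3 (R(D, j) = 7 - 4 = 3)
R(5, C(y))**2 = 3**2 = 9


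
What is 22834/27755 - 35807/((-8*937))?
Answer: 166426707/29721640 ≈ 5.5995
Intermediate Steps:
22834/27755 - 35807/((-8*937)) = 22834*(1/27755) - 35807/(-7496) = 3262/3965 - 35807*(-1/7496) = 3262/3965 + 35807/7496 = 166426707/29721640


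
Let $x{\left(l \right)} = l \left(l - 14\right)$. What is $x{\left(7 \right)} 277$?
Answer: $-13573$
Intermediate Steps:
$x{\left(l \right)} = l \left(-14 + l\right)$
$x{\left(7 \right)} 277 = 7 \left(-14 + 7\right) 277 = 7 \left(-7\right) 277 = \left(-49\right) 277 = -13573$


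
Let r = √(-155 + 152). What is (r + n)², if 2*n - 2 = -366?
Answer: (182 - I*√3)² ≈ 33121.0 - 630.5*I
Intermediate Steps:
n = -182 (n = 1 + (½)*(-366) = 1 - 183 = -182)
r = I*√3 (r = √(-3) = I*√3 ≈ 1.732*I)
(r + n)² = (I*√3 - 182)² = (-182 + I*√3)²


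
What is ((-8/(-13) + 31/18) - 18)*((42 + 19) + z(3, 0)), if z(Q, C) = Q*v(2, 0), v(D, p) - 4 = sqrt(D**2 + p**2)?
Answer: -289535/234 ≈ -1237.3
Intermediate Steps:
v(D, p) = 4 + sqrt(D**2 + p**2)
z(Q, C) = 6*Q (z(Q, C) = Q*(4 + sqrt(2**2 + 0**2)) = Q*(4 + sqrt(4 + 0)) = Q*(4 + sqrt(4)) = Q*(4 + 2) = Q*6 = 6*Q)
((-8/(-13) + 31/18) - 18)*((42 + 19) + z(3, 0)) = ((-8/(-13) + 31/18) - 18)*((42 + 19) + 6*3) = ((-8*(-1/13) + 31*(1/18)) - 18)*(61 + 18) = ((8/13 + 31/18) - 18)*79 = (547/234 - 18)*79 = -3665/234*79 = -289535/234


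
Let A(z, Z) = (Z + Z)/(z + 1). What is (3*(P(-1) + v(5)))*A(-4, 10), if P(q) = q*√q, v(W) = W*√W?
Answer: -100*√5 + 20*I ≈ -223.61 + 20.0*I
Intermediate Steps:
A(z, Z) = 2*Z/(1 + z) (A(z, Z) = (2*Z)/(1 + z) = 2*Z/(1 + z))
v(W) = W^(3/2)
P(q) = q^(3/2)
(3*(P(-1) + v(5)))*A(-4, 10) = (3*((-1)^(3/2) + 5^(3/2)))*(2*10/(1 - 4)) = (3*(-I + 5*√5))*(2*10/(-3)) = (-3*I + 15*√5)*(2*10*(-⅓)) = (-3*I + 15*√5)*(-20/3) = -100*√5 + 20*I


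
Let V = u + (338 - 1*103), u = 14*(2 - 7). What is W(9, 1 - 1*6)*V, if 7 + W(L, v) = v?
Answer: -1980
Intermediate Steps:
W(L, v) = -7 + v
u = -70 (u = 14*(-5) = -70)
V = 165 (V = -70 + (338 - 1*103) = -70 + (338 - 103) = -70 + 235 = 165)
W(9, 1 - 1*6)*V = (-7 + (1 - 1*6))*165 = (-7 + (1 - 6))*165 = (-7 - 5)*165 = -12*165 = -1980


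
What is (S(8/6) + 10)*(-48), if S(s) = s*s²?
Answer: -5344/9 ≈ -593.78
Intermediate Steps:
S(s) = s³
(S(8/6) + 10)*(-48) = ((8/6)³ + 10)*(-48) = ((8*(⅙))³ + 10)*(-48) = ((4/3)³ + 10)*(-48) = (64/27 + 10)*(-48) = (334/27)*(-48) = -5344/9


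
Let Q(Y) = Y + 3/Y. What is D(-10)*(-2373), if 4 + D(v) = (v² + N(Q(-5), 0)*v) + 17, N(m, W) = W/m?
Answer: -268149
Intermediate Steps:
D(v) = 13 + v² (D(v) = -4 + ((v² + (0/(-5 + 3/(-5)))*v) + 17) = -4 + ((v² + (0/(-5 + 3*(-⅕)))*v) + 17) = -4 + ((v² + (0/(-5 - ⅗))*v) + 17) = -4 + ((v² + (0/(-28/5))*v) + 17) = -4 + ((v² + (0*(-5/28))*v) + 17) = -4 + ((v² + 0*v) + 17) = -4 + ((v² + 0) + 17) = -4 + (v² + 17) = -4 + (17 + v²) = 13 + v²)
D(-10)*(-2373) = (13 + (-10)²)*(-2373) = (13 + 100)*(-2373) = 113*(-2373) = -268149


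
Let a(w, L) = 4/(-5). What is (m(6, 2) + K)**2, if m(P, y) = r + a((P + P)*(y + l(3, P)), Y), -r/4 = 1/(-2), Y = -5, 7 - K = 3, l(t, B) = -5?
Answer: 676/25 ≈ 27.040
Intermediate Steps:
K = 4 (K = 7 - 1*3 = 7 - 3 = 4)
a(w, L) = -4/5 (a(w, L) = 4*(-1/5) = -4/5)
r = 2 (r = -4/(-2) = -4*(-1/2) = 2)
m(P, y) = 6/5 (m(P, y) = 2 - 4/5 = 6/5)
(m(6, 2) + K)**2 = (6/5 + 4)**2 = (26/5)**2 = 676/25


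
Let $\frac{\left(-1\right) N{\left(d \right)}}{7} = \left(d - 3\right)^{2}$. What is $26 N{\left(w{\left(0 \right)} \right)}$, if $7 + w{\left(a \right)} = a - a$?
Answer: $-18200$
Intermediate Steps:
$w{\left(a \right)} = -7$ ($w{\left(a \right)} = -7 + \left(a - a\right) = -7 + 0 = -7$)
$N{\left(d \right)} = - 7 \left(-3 + d\right)^{2}$ ($N{\left(d \right)} = - 7 \left(d - 3\right)^{2} = - 7 \left(-3 + d\right)^{2}$)
$26 N{\left(w{\left(0 \right)} \right)} = 26 \left(- 7 \left(-3 - 7\right)^{2}\right) = 26 \left(- 7 \left(-10\right)^{2}\right) = 26 \left(\left(-7\right) 100\right) = 26 \left(-700\right) = -18200$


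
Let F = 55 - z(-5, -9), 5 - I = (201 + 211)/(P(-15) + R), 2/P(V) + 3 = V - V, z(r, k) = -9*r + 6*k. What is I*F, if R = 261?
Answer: 170816/781 ≈ 218.71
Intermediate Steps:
P(V) = -⅔ (P(V) = 2/(-3 + (V - V)) = 2/(-3 + 0) = 2/(-3) = 2*(-⅓) = -⅔)
I = 2669/781 (I = 5 - (201 + 211)/(-⅔ + 261) = 5 - 412/781/3 = 5 - 412*3/781 = 5 - 1*1236/781 = 5 - 1236/781 = 2669/781 ≈ 3.4174)
F = 64 (F = 55 - (-9*(-5) + 6*(-9)) = 55 - (45 - 54) = 55 - 1*(-9) = 55 + 9 = 64)
I*F = (2669/781)*64 = 170816/781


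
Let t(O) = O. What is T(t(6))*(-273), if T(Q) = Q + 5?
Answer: -3003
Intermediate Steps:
T(Q) = 5 + Q
T(t(6))*(-273) = (5 + 6)*(-273) = 11*(-273) = -3003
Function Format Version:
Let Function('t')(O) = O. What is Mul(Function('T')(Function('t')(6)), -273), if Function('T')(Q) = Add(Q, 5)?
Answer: -3003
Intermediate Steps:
Function('T')(Q) = Add(5, Q)
Mul(Function('T')(Function('t')(6)), -273) = Mul(Add(5, 6), -273) = Mul(11, -273) = -3003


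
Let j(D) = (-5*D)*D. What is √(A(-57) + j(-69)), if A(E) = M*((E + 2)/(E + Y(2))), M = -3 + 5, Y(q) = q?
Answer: I*√23803 ≈ 154.28*I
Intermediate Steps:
M = 2
j(D) = -5*D²
A(E) = 2 (A(E) = 2*((E + 2)/(E + 2)) = 2*((2 + E)/(2 + E)) = 2*1 = 2)
√(A(-57) + j(-69)) = √(2 - 5*(-69)²) = √(2 - 5*4761) = √(2 - 23805) = √(-23803) = I*√23803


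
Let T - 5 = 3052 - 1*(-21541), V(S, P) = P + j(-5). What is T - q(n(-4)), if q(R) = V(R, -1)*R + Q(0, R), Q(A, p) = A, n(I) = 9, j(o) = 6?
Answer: 24553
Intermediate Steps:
V(S, P) = 6 + P (V(S, P) = P + 6 = 6 + P)
q(R) = 5*R (q(R) = (6 - 1)*R + 0 = 5*R + 0 = 5*R)
T = 24598 (T = 5 + (3052 - 1*(-21541)) = 5 + (3052 + 21541) = 5 + 24593 = 24598)
T - q(n(-4)) = 24598 - 5*9 = 24598 - 1*45 = 24598 - 45 = 24553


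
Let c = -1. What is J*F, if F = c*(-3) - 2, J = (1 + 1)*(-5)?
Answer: -10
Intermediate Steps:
J = -10 (J = 2*(-5) = -10)
F = 1 (F = -1*(-3) - 2 = 3 - 2 = 1)
J*F = -10*1 = -10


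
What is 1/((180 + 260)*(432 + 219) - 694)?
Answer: 1/285746 ≈ 3.4996e-6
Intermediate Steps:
1/((180 + 260)*(432 + 219) - 694) = 1/(440*651 - 694) = 1/(286440 - 694) = 1/285746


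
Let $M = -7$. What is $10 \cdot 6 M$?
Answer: $-420$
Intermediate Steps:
$10 \cdot 6 M = 10 \cdot 6 \left(-7\right) = 60 \left(-7\right) = -420$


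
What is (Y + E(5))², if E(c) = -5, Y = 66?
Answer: 3721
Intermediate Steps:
(Y + E(5))² = (66 - 5)² = 61² = 3721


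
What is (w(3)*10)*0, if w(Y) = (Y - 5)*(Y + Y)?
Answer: 0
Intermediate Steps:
w(Y) = 2*Y*(-5 + Y) (w(Y) = (-5 + Y)*(2*Y) = 2*Y*(-5 + Y))
(w(3)*10)*0 = ((2*3*(-5 + 3))*10)*0 = ((2*3*(-2))*10)*0 = -12*10*0 = -120*0 = 0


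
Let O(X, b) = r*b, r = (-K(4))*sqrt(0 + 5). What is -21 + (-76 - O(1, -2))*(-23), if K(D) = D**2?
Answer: 1727 + 736*sqrt(5) ≈ 3372.7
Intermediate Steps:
r = -16*sqrt(5) (r = (-1*4**2)*sqrt(0 + 5) = (-1*16)*sqrt(5) = -16*sqrt(5) ≈ -35.777)
O(X, b) = -16*b*sqrt(5) (O(X, b) = (-16*sqrt(5))*b = -16*b*sqrt(5))
-21 + (-76 - O(1, -2))*(-23) = -21 + (-76 - (-16)*(-2)*sqrt(5))*(-23) = -21 + (-76 - 32*sqrt(5))*(-23) = -21 + (1748 + 736*sqrt(5)) = 1727 + 736*sqrt(5)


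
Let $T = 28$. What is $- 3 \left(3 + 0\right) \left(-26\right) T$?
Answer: $6552$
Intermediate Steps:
$- 3 \left(3 + 0\right) \left(-26\right) T = - 3 \left(3 + 0\right) \left(-26\right) 28 = \left(-3\right) 3 \left(-26\right) 28 = \left(-9\right) \left(-26\right) 28 = 234 \cdot 28 = 6552$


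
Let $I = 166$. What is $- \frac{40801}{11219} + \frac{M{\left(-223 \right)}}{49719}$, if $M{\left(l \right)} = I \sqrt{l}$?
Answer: $- \frac{40801}{11219} + \frac{166 i \sqrt{223}}{49719} \approx -3.6368 + 0.049858 i$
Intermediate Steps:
$M{\left(l \right)} = 166 \sqrt{l}$
$- \frac{40801}{11219} + \frac{M{\left(-223 \right)}}{49719} = - \frac{40801}{11219} + \frac{166 \sqrt{-223}}{49719} = \left(-40801\right) \frac{1}{11219} + 166 i \sqrt{223} \cdot \frac{1}{49719} = - \frac{40801}{11219} + 166 i \sqrt{223} \cdot \frac{1}{49719} = - \frac{40801}{11219} + \frac{166 i \sqrt{223}}{49719}$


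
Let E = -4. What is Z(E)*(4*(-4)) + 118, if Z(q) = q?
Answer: 182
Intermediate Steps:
Z(E)*(4*(-4)) + 118 = -16*(-4) + 118 = -4*(-16) + 118 = 64 + 118 = 182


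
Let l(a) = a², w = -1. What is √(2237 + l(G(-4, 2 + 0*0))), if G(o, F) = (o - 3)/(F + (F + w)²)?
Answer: √20182/3 ≈ 47.354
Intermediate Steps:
G(o, F) = (-3 + o)/(F + (-1 + F)²) (G(o, F) = (o - 3)/(F + (F - 1)²) = (-3 + o)/(F + (-1 + F)²))
√(2237 + l(G(-4, 2 + 0*0))) = √(2237 + ((-3 - 4)/((2 + 0*0) + (-1 + (2 + 0*0))²))²) = √(2237 + (-7/((2 + 0) + (-1 + (2 + 0))²))²) = √(2237 + (-7/(2 + (-1 + 2)²))²) = √(2237 + (-7/(2 + 1²))²) = √(2237 + (-7/(2 + 1))²) = √(2237 + (-7/3)²) = √(2237 + 49/9) = √(20182/9) = √20182/3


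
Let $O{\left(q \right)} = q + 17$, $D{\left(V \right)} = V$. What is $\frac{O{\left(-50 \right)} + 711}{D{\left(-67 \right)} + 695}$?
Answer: $\frac{339}{314} \approx 1.0796$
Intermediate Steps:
$O{\left(q \right)} = 17 + q$
$\frac{O{\left(-50 \right)} + 711}{D{\left(-67 \right)} + 695} = \frac{\left(17 - 50\right) + 711}{-67 + 695} = \frac{-33 + 711}{628} = 678 \cdot \frac{1}{628} = \frac{339}{314}$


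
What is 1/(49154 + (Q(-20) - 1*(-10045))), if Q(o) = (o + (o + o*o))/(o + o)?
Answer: 1/59190 ≈ 1.6895e-5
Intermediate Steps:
Q(o) = (o² + 2*o)/(2*o) (Q(o) = (o + (o + o²))/((2*o)) = (o² + 2*o)*(1/(2*o)) = (o² + 2*o)/(2*o))
1/(49154 + (Q(-20) - 1*(-10045))) = 1/(49154 + ((1 + (½)*(-20)) - 1*(-10045))) = 1/(49154 + ((1 - 10) + 10045)) = 1/(49154 + (-9 + 10045)) = 1/(49154 + 10036) = 1/59190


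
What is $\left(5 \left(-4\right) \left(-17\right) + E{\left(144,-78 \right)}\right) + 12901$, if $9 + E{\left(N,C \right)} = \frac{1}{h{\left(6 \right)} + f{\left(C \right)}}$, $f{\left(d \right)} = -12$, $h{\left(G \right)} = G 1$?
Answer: $\frac{79391}{6} \approx 13232.0$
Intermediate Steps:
$h{\left(G \right)} = G$
$E{\left(N,C \right)} = - \frac{55}{6}$ ($E{\left(N,C \right)} = -9 + \frac{1}{6 - 12} = -9 + \frac{1}{-6} = -9 - \frac{1}{6} = - \frac{55}{6}$)
$\left(5 \left(-4\right) \left(-17\right) + E{\left(144,-78 \right)}\right) + 12901 = \left(5 \left(-4\right) \left(-17\right) - \frac{55}{6}\right) + 12901 = \left(\left(-20\right) \left(-17\right) - \frac{55}{6}\right) + 12901 = \left(340 - \frac{55}{6}\right) + 12901 = \frac{1985}{6} + 12901 = \frac{79391}{6}$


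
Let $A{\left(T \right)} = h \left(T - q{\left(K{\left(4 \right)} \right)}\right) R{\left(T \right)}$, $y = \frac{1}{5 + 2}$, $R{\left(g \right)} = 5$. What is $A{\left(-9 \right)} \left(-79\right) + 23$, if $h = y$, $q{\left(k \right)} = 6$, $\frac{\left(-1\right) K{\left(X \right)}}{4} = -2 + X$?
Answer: $\frac{6086}{7} \approx 869.43$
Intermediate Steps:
$K{\left(X \right)} = 8 - 4 X$ ($K{\left(X \right)} = - 4 \left(-2 + X\right) = 8 - 4 X$)
$y = \frac{1}{7} \approx 0.14286$
$h = \frac{1}{7} \approx 0.14286$
$A{\left(T \right)} = - \frac{30}{7} + \frac{5 T}{7}$ ($A{\left(T \right)} = \frac{T - 6}{7} \cdot 5 = \frac{-6 + T}{7} \cdot 5 = \left(- \frac{6}{7} + \frac{T}{7}\right) 5 = - \frac{30}{7} + \frac{5 T}{7}$)
$A{\left(-9 \right)} \left(-79\right) + 23 = \left(- \frac{30}{7} + \frac{5}{7} \left(-9\right)\right) \left(-79\right) + 23 = \left(- \frac{30}{7} - \frac{45}{7}\right) \left(-79\right) + 23 = \left(- \frac{75}{7}\right) \left(-79\right) + 23 = \frac{5925}{7} + 23 = \frac{6086}{7}$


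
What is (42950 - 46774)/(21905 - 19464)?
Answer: -3824/2441 ≈ -1.5666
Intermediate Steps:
(42950 - 46774)/(21905 - 19464) = -3824/2441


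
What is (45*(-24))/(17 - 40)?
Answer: 1080/23 ≈ 46.957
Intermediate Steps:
(45*(-24))/(17 - 40) = -1080/(-23) = -1080*(-1/23) = 1080/23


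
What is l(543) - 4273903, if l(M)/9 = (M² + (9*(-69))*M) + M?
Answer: -4650202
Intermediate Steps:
l(M) = -5580*M + 9*M² (l(M) = 9*((M² + (9*(-69))*M) + M) = 9*((M² - 621*M) + M) = 9*(M² - 620*M) = -5580*M + 9*M²)
l(543) - 4273903 = 9*543*(-620 + 543) - 4273903 = 9*543*(-77) - 4273903 = -376299 - 4273903 = -4650202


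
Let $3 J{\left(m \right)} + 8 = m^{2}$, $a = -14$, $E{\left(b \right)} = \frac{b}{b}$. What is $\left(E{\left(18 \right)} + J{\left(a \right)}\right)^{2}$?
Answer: $\frac{36481}{9} \approx 4053.4$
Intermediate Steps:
$E{\left(b \right)} = 1$
$J{\left(m \right)} = - \frac{8}{3} + \frac{m^{2}}{3}$
$\left(E{\left(18 \right)} + J{\left(a \right)}\right)^{2} = \left(1 - \left(\frac{8}{3} - \frac{\left(-14\right)^{2}}{3}\right)\right)^{2} = \left(1 + \left(- \frac{8}{3} + \frac{1}{3} \cdot 196\right)\right)^{2} = \left(1 + \left(- \frac{8}{3} + \frac{196}{3}\right)\right)^{2} = \left(1 + \frac{188}{3}\right)^{2} = \left(\frac{191}{3}\right)^{2} = \frac{36481}{9}$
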